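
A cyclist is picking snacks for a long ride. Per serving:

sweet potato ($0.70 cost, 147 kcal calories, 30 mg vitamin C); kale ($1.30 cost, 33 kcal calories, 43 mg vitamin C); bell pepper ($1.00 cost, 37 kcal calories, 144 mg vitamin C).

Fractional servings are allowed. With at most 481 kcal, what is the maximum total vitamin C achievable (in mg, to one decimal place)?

1872.0 mg

Vitamin C per kcal: bell pepper 3.892, kale 1.303, sweet potato 0.2041.
With no serving limits, spend the whole calories allowance on bell pepper: 481 kcal / 37 kcal × 144 mg = 1872.0 mg.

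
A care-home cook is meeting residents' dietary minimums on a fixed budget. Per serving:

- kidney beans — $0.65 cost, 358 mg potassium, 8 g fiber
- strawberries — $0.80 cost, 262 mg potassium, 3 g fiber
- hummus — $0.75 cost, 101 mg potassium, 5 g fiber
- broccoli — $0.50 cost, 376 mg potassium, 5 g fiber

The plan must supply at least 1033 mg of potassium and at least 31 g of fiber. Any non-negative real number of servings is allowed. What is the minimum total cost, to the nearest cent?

Compare the cost at each extreme point of the feasible region.
kidney beans only: max(1033/358, 31/8) = 3.875 servings → $2.52.
strawberries only: max(1033/262, 31/3) = 10.33 servings → $8.27.
hummus only: max(1033/101, 31/5) = 10.23 servings → $7.67.
broccoli only: max(1033/376, 31/5) = 6.2 servings → $3.10.
kidney beans + strawberries: the both-tight solution has a negative serving — not a feasible corner.
kidney beans + hummus with both tight: 2.071 servings and 2.886 servings → $3.51.
kidney beans + broccoli: intersection lies outside the first quadrant.
strawberries + hummus with both tight: 2.02 servings and 4.988 servings → $5.36.
strawberries + broccoli with both targets exact would need a negative amount; discard.
hummus + broccoli with both tight: 4.721 servings and 1.479 servings → $4.28.
Cheapest feasible corner: $2.52.

$2.52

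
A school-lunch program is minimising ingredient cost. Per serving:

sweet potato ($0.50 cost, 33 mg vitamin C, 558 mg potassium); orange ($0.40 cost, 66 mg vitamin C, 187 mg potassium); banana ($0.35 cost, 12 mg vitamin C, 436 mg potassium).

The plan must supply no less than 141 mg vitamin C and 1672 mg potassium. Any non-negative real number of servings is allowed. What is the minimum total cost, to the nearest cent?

At the optimum either one food covers both requirements or two foods hit both targets exactly; no other combination can be cheaper.
sweet potato only: max(141/33, 1672/558) = 4.273 servings → $2.14.
orange only: max(141/66, 1672/187) = 8.941 servings → $3.58.
banana only: max(141/12, 1672/436) = 11.75 servings → $4.11.
sweet potato + orange with both tight: 2.74 servings and 0.7666 servings → $1.68.
sweet potato + banana: the both-tight solution has a negative serving — not a feasible corner.
orange + banana with both tight: 1.561 servings and 3.165 servings → $1.73.
Cheapest feasible corner: $1.68.

$1.68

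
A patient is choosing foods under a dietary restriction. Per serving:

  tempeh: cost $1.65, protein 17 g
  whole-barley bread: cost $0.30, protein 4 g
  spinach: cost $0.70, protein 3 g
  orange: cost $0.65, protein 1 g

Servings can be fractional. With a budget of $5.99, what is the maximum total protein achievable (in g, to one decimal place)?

Protein per dollar: whole-barley bread 13.33, tempeh 10.3, spinach 4.286, orange 1.538.
With no serving limits, spend the whole cost allowance on whole-barley bread: $5.99 / $0.30 × 4 g = 79.9 g.

79.9 g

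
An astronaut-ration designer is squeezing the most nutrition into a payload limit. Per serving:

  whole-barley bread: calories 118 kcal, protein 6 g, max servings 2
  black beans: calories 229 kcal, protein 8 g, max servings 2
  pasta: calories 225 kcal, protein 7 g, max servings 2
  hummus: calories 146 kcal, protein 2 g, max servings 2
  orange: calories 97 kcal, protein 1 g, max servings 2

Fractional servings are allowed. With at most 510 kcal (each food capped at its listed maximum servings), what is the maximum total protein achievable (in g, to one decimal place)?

21.6 g

Protein per kcal: whole-barley bread 0.05085, black beans 0.03493, pasta 0.03111, hummus 0.0137, orange 0.01031.
Take 2 servings of whole-barley bread: uses 236 kcal, +12.0 g protein (running total 12.0 g).
Take 1.197 servings of black beans: uses 274 kcal, +9.6 g protein (running total 21.6 g).
Filling greedily by protein-per-kcal is optimal for one linear limit, giving 21.6 g.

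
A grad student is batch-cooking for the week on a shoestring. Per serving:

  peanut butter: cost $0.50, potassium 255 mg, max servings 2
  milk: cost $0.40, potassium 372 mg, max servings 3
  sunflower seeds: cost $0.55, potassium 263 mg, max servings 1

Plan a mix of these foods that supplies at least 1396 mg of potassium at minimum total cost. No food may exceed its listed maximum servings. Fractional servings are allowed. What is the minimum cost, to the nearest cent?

Cost per mg of potassium: milk $0.0011, peanut butter $0.0020, sunflower seeds $0.0021.
Take 3 servings of milk: +1116.0 mg potassium for $1.20 (total $1.20, still need 280.0 mg).
Take 1.098 servings of peanut butter: +280.0 mg potassium for $0.55 (total $1.75, still need 0.0 mg).
Greedy by cheapest-per-mg is optimal for a single linear constraint, so the minimum cost is $1.75.

$1.75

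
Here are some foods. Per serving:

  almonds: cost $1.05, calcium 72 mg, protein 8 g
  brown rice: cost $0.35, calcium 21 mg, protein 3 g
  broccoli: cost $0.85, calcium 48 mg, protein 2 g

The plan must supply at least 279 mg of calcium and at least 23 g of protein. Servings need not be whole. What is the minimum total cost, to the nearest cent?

$4.07

An LP optimum is at a vertex; with two nutrient constraints at most two foods are used. Check each candidate.
almonds only: max(279/72, 23/8) = 3.875 servings → $4.07.
brown rice only: max(279/21, 23/3) = 13.29 servings → $4.65.
broccoli only: max(279/48, 23/2) = 11.5 servings → $9.78.
almonds + brown rice with both targets exact would need a negative amount; discard.
almonds + broccoli with both tight: 2.275 servings and 2.4 servings → $4.43.
brown rice + broccoli with both tight: 5.353 servings and 3.471 servings → $4.82.
Cheapest feasible corner: $4.07.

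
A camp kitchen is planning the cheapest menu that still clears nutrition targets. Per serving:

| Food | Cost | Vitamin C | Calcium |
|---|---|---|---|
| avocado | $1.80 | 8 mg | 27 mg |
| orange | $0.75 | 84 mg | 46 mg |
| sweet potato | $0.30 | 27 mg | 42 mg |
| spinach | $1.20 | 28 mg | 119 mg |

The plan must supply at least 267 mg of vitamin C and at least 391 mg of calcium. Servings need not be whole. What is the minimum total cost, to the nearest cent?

$2.91

An LP optimum is at a vertex; with two nutrient constraints at most two foods are used. Check each candidate.
avocado only: max(267/8, 391/27) = 33.38 servings → $60.08.
orange only: max(267/84, 391/46) = 8.5 servings → $6.38.
sweet potato only: max(267/27, 391/42) = 9.889 servings → $2.97.
spinach only: max(267/28, 391/119) = 9.536 servings → $11.44.
avocado + orange with both tight: 10.82 servings and 2.148 servings → $21.09.
avocado + sweet potato: intersection lies outside the first quadrant.
avocado + spinach with both targets exact would need a negative amount; discard.
orange + sweet potato with both tight: 0.2874 servings and 8.995 servings → $2.91.
orange + spinach with both tight: 2.391 servings and 2.361 servings → $4.63.
sweet potato + spinach: intersection lies outside the first quadrant.
Cheapest feasible corner: $2.91.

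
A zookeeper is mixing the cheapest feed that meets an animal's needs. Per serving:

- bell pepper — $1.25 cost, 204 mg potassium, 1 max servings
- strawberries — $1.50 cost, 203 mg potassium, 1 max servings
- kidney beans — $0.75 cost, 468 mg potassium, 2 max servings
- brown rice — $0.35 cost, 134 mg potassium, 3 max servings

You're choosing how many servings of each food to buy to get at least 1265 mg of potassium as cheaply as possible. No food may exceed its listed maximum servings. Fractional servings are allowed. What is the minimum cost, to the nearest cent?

$2.36

Cost per mg of potassium: kidney beans $0.0016, brown rice $0.0026, bell pepper $0.0061, strawberries $0.0074.
Take 2 servings of kidney beans: +936.0 mg potassium for $1.50 (total $1.50, still need 329.0 mg).
Take 2.455 servings of brown rice: +329.0 mg potassium for $0.86 (total $2.36, still need 0.0 mg).
Filling from the cheapest source first is optimal under one linear minimum: $2.36.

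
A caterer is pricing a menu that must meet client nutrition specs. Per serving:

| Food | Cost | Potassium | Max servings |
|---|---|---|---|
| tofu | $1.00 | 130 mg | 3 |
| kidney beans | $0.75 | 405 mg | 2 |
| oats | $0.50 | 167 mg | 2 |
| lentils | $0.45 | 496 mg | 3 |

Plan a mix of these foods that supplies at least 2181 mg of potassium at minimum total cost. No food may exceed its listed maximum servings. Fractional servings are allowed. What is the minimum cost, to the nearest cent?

$2.63

Cost per mg of potassium: lentils $0.0009, kidney beans $0.0019, oats $0.0030, tofu $0.0077.
Take 3 servings of lentils: +1488.0 mg potassium for $1.35 (total $1.35, still need 693.0 mg).
Take 1.711 servings of kidney beans: +693.0 mg potassium for $1.28 (total $2.63, still need 0.0 mg).
Greedy by cheapest-per-mg is optimal for a single linear constraint, so the minimum cost is $2.63.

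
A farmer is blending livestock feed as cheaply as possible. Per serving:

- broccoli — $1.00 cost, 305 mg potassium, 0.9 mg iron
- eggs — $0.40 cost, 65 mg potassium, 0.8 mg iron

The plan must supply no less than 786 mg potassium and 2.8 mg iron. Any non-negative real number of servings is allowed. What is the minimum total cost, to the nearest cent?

Two binding constraints pin down two serving amounts, so the optimal mix uses at most two foods. The candidates are each food alone (scaled to the tighter of potassium/iron) and each pair with both constraints tight.
broccoli only: max(786/305, 2.8/0.9) = 3.111 servings → $3.11.
eggs only: max(786/65, 2.8/0.8) = 12.09 servings → $4.84.
broccoli + eggs with both tight: 2.409 servings and 0.7903 servings → $2.72.
The minimum over all feasible corners is $2.72.

$2.72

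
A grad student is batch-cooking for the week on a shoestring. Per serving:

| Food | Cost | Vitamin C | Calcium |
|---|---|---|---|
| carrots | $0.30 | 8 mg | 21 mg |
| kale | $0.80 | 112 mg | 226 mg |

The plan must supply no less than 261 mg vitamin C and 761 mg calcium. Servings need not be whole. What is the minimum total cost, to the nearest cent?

carrots only: max(261/8, 761/21) = 36.24 servings → $10.87.
kale only: max(261/112, 761/226) = 3.367 servings → $2.69.
carrots + kale with both targets exact would need a negative amount; discard.
So the least-cost plan costs $2.69.

$2.69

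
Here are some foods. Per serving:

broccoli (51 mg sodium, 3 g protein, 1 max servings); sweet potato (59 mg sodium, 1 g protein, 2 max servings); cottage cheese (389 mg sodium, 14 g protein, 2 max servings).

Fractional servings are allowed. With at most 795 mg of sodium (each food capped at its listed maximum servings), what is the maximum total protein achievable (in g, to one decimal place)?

29.8 g

Protein per mg sodium: broccoli 0.05882, cottage cheese 0.03599, sweet potato 0.01695.
Take 1 serving of broccoli: uses 51 mg sodium, +3.0 g protein (running total 3.0 g).
Take 1.913 servings of cottage cheese: uses 744 mg sodium, +26.8 g protein (running total 29.8 g).
Filling greedily by protein-per-mg sodium is optimal for one linear limit, giving 29.8 g.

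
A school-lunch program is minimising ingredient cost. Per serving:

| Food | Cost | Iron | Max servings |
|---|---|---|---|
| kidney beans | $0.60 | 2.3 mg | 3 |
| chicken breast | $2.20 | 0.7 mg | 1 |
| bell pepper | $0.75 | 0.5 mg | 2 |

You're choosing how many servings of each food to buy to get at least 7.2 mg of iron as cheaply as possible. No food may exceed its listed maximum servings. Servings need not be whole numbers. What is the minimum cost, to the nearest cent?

Cost per mg of iron: kidney beans $0.2609, bell pepper $1.5000, chicken breast $3.1429.
Take 3 servings of kidney beans: +6.9 mg iron for $1.80 (total $1.80, still need 0.3 mg).
Take 0.6 servings of bell pepper: +0.3 mg iron for $0.45 (total $2.25, still need 0.0 mg).
Filling from the cheapest source first is optimal under one linear minimum: $2.25.

$2.25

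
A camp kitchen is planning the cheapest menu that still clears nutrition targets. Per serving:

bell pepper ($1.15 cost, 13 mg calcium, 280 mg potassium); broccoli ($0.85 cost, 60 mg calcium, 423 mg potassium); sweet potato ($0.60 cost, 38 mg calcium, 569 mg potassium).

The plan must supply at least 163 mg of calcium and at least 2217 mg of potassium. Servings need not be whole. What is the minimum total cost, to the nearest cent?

$2.53

The cheapest plan sits at a corner of the feasible region — with two constraints it uses at most two foods.
bell pepper only: max(163/13, 2217/280) = 12.54 servings → $14.42.
broccoli only: max(163/60, 2217/423) = 5.241 servings → $4.45.
sweet potato only: max(163/38, 2217/569) = 4.289 servings → $2.57.
bell pepper + broccoli with both tight: 5.669 servings and 1.488 servings → $7.78.
bell pepper + sweet potato with both targets exact would need a negative amount; discard.
broccoli + sweet potato with both tight: 0.4706 servings and 3.546 servings → $2.53.
The minimum over all feasible corners is $2.53.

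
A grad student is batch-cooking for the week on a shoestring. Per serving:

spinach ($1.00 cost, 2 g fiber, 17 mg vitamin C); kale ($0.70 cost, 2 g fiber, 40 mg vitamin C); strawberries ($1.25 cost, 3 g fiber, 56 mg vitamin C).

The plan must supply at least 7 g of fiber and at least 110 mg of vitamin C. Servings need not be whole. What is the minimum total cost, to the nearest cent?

$2.45

The cheapest plan sits at a corner of the feasible region — with two constraints it uses at most two foods.
spinach only: max(7/2, 110/17) = 6.471 servings → $6.47.
kale only: max(7/2, 110/40) = 3.5 servings → $2.45.
strawberries only: max(7/3, 110/56) = 2.333 servings → $2.92.
spinach + kale with both tight: 1.304 servings and 2.196 servings → $2.84.
spinach + strawberries with both tight: 1.016 servings and 1.656 servings → $3.09.
kale + strawberries with both targets exact would need a negative amount; discard.
The minimum over all feasible corners is $2.45.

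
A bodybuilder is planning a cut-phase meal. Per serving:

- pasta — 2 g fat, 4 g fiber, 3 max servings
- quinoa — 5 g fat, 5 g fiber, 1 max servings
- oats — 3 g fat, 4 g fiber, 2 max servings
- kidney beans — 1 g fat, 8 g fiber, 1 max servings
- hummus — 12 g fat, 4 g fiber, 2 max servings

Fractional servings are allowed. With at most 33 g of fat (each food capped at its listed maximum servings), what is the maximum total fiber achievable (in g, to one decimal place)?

38.0 g

Fiber per g fat: kidney beans 8, pasta 2, oats 1.333, quinoa 1, hummus 0.3333.
Take 1 serving of kidney beans: uses 1 g fat, +8.0 g fiber (running total 8.0 g).
Take 3 servings of pasta: uses 6 g fat, +12.0 g fiber (running total 20.0 g).
Take 2 servings of oats: uses 6 g fat, +8.0 g fiber (running total 28.0 g).
Take 1 serving of quinoa: uses 5 g fat, +5.0 g fiber (running total 33.0 g).
Take 1.25 servings of hummus: uses 15 g fat, +5.0 g fiber (running total 38.0 g).
Filling greedily by fiber-per-g fat is optimal for one linear limit, giving 38.0 g.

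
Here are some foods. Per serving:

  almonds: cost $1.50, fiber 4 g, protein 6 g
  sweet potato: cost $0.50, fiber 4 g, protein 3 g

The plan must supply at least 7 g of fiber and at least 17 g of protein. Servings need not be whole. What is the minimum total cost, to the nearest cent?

Two binding constraints pin down two serving amounts, so the optimal mix uses at most two foods. The candidates are each food alone (scaled to the tighter of fiber/protein) and each pair with both constraints tight.
almonds only: max(7/4, 17/6) = 2.833 servings → $4.25.
sweet potato only: max(7/4, 17/3) = 5.667 servings → $2.83.
almonds + sweet potato with both targets exact would need a negative amount; discard.
The minimum over all feasible corners is $2.83.

$2.83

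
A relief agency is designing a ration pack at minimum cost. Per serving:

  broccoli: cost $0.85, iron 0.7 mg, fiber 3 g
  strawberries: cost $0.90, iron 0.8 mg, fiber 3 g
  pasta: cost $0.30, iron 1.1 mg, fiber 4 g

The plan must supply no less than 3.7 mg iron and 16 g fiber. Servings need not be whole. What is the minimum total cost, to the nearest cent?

$1.20

Minimising a linear cost over {iron ≥ 3.7, fiber ≥ 16, servings ≥ 0} — the optimum is at a vertex, using one or two foods.
broccoli only: max(3.7/0.7, 16/3) = 5.333 servings → $4.53.
strawberries only: max(3.7/0.8, 16/3) = 5.333 servings → $4.80.
pasta only: max(3.7/1.1, 16/4) = 4 servings → $1.20.
broccoli + strawberries with both targets exact would need a negative amount; discard.
broccoli + pasta: the both-tight solution has a negative serving — not a feasible corner.
strawberries + pasta: the both-tight solution has a negative serving — not a feasible corner.
So the least-cost plan costs $1.20.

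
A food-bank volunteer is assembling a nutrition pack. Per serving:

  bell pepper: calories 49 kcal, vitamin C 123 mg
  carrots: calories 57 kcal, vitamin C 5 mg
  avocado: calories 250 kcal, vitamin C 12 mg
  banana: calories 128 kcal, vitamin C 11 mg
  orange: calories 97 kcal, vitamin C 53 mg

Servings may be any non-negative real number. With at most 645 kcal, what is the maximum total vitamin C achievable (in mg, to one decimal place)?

Vitamin C per kcal: bell pepper 2.51, orange 0.5464, carrots 0.08772, banana 0.08594, avocado 0.048.
With no serving limits, spend the whole calories allowance on bell pepper: 645 kcal / 49 kcal × 123 mg = 1619.1 mg.

1619.1 mg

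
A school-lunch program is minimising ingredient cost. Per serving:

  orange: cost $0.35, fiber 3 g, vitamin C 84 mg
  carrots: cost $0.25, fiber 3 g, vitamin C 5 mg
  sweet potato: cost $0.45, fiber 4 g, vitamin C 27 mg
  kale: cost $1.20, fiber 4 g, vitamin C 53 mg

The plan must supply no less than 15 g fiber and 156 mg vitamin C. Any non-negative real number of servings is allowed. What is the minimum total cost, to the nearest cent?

$1.42

A basic optimal solution has at most two foods positive. Try each food alone and each pair with both targets met exactly.
orange only: max(15/3, 156/84) = 5 servings → $1.75.
carrots only: max(15/3, 156/5) = 31.2 servings → $7.80.
sweet potato only: max(15/4, 156/27) = 5.778 servings → $2.60.
kale only: max(15/4, 156/53) = 3.75 servings → $4.50.
orange + carrots with both tight: 1.658 servings and 3.342 servings → $1.42.
orange + sweet potato with both tight: 0.8588 servings and 3.106 servings → $1.70.
orange + kale: the both-tight solution has a negative serving — not a feasible corner.
carrots + sweet potato: intersection lies outside the first quadrant.
carrots + kale with both tight: 1.23 servings and 2.827 servings → $3.70.
sweet potato + kale with both tight: 1.644 servings and 2.106 servings → $3.27.
So the least-cost plan costs $1.42.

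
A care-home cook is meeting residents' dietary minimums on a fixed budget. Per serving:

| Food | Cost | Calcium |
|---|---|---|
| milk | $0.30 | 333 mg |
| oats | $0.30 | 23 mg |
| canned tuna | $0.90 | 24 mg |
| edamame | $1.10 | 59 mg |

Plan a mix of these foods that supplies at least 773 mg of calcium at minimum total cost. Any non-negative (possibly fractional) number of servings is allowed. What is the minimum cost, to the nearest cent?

$0.70

Cost per mg of calcium: milk $0.0009, oats $0.0130, edamame $0.0186, canned tuna $0.0375.
With no serving limits, use only milk: 773 mg / 333 mg = 2.321 servings × $0.30 = $0.70.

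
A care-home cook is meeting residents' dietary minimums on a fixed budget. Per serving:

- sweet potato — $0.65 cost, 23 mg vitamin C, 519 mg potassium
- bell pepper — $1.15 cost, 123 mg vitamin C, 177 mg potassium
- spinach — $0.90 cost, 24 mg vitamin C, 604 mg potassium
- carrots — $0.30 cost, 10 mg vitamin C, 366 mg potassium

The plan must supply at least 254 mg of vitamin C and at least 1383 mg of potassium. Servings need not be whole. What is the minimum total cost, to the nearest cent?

Minimising a linear cost over {vitamin C ≥ 254, potassium ≥ 1383, servings ≥ 0} — the optimum is at a vertex, using one or two foods.
sweet potato only: max(254/23, 1383/519) = 11.04 servings → $7.18.
bell pepper only: max(254/123, 1383/177) = 7.814 servings → $8.99.
spinach only: max(254/24, 1383/604) = 10.58 servings → $9.53.
carrots only: max(254/10, 1383/366) = 25.4 servings → $7.62.
sweet potato + bell pepper with both tight: 2.094 servings and 1.673 servings → $3.29.
sweet potato + spinach: the both-tight solution has a negative serving — not a feasible corner.
sweet potato + carrots: the both-tight solution has a negative serving — not a feasible corner.
bell pepper + spinach with both tight: 1.716 servings and 1.787 servings → $3.58.
bell pepper + carrots with both tight: 1.83 servings and 2.894 servings → $2.97.
spinach + carrots: intersection lies outside the first quadrant.
So the least-cost plan costs $2.97.

$2.97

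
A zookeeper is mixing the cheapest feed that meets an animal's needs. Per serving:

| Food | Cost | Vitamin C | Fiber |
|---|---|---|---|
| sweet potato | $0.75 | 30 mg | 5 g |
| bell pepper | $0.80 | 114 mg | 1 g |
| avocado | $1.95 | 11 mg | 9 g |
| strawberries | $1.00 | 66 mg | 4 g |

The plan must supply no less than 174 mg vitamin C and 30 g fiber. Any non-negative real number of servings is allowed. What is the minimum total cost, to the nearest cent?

$4.50

The cheapest plan sits at a corner of the feasible region — with two constraints it uses at most two foods.
sweet potato only: max(174/30, 30/5) = 6 servings → $4.50.
bell pepper only: max(174/114, 30/1) = 30 servings → $24.00.
avocado only: max(174/11, 30/9) = 15.82 servings → $30.85.
strawberries only: max(174/66, 30/4) = 7.5 servings → $7.50.
sweet potato + bell pepper: intersection lies outside the first quadrant.
sweet potato + avocado with both tight: 5.749 servings and 0.1395 servings → $4.58.
sweet potato + strawberries with both targets exact would need a negative amount; discard.
bell pepper + avocado with both tight: 1.218 servings and 3.198 servings → $7.21.
bell pepper + strawberries: intersection lies outside the first quadrant.
avocado + strawberries with both tight: 2.335 servings and 2.247 servings → $6.80.
So the least-cost plan costs $4.50.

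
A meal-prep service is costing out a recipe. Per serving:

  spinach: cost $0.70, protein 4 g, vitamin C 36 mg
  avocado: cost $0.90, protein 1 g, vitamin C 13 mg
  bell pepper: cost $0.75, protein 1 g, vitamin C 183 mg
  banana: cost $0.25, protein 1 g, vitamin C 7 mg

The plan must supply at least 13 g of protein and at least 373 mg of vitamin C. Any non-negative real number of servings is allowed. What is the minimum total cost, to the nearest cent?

$3.12

Compare the cost at each extreme point of the feasible region.
spinach only: max(13/4, 373/36) = 10.36 servings → $7.25.
avocado only: max(13/1, 373/13) = 28.69 servings → $25.82.
bell pepper only: max(13/1, 373/183) = 13 servings → $9.75.
banana only: max(13/1, 373/7) = 53.29 servings → $13.32.
spinach + avocado: the both-tight solution has a negative serving — not a feasible corner.
spinach + bell pepper with both tight: 2.882 servings and 1.471 servings → $3.12.
spinach + banana: the both-tight solution has a negative serving — not a feasible corner.
avocado + bell pepper with both tight: 11.8 servings and 1.2 servings → $11.52.
avocado + banana with both targets exact would need a negative amount; discard.
bell pepper + banana with both tight: 1.602 servings and 11.4 servings → $4.05.
Cheapest feasible corner: $3.12.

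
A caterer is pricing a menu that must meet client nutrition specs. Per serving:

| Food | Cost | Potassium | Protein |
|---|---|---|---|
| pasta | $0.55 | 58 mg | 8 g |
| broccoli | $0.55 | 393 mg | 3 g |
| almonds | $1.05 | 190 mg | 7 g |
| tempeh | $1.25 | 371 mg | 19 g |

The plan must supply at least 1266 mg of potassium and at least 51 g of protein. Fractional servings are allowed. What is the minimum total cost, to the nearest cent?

$3.64

The cheapest plan sits at a corner of the feasible region — with two constraints it uses at most two foods.
pasta only: max(1266/58, 51/8) = 21.83 servings → $12.01.
broccoli only: max(1266/393, 51/3) = 17 servings → $9.35.
almonds only: max(1266/190, 51/7) = 7.286 servings → $7.65.
tempeh only: max(1266/371, 51/19) = 3.412 servings → $4.27.
pasta + broccoli with both tight: 5.47 servings and 2.414 servings → $4.34.
pasta + almonds with both tight: 0.7433 servings and 6.436 servings → $7.17.
pasta + tempeh: the both-tight solution has a negative serving — not a feasible corner.
broccoli + almonds with both targets exact would need a negative amount; discard.
broccoli + tempeh with both tight: 0.8078 servings and 2.557 servings → $3.64.
almonds + tempeh with both tight: 5.067 servings and 0.8174 servings → $6.34.
The minimum over all feasible corners is $3.64.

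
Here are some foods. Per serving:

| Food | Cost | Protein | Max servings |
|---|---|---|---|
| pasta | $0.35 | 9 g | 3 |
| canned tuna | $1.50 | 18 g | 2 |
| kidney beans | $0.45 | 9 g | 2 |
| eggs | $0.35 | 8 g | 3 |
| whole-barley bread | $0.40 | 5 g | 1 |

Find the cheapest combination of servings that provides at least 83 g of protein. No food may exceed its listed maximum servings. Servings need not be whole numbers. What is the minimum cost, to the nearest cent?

Cost per g of protein: pasta $0.0389, eggs $0.0437, kidney beans $0.0500, whole-barley bread $0.0800, canned tuna $0.0833.
Take 3 servings of pasta: +27.0 g protein for $1.05 (total $1.05, still need 56.0 g).
Take 3 servings of eggs: +24.0 g protein for $1.05 (total $2.10, still need 32.0 g).
Take 2 servings of kidney beans: +18.0 g protein for $0.90 (total $3.00, still need 14.0 g).
Take 1 serving of whole-barley bread: +5.0 g protein for $0.40 (total $3.40, still need 9.0 g).
Take 0.5 servings of canned tuna: +9.0 g protein for $0.75 (total $4.15, still need 0.0 g).
Greedy by cheapest-per-g is optimal for a single linear constraint, so the minimum cost is $4.15.

$4.15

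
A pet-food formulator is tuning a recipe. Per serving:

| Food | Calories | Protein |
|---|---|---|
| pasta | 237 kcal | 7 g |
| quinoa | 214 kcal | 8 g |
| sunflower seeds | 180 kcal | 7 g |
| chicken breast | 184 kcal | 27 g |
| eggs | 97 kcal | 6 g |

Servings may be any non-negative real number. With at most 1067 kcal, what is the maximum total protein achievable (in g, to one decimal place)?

Protein per kcal: chicken breast 0.1467, eggs 0.06186, sunflower seeds 0.03889, quinoa 0.03738, pasta 0.02954.
With no serving limits, spend the whole calories allowance on chicken breast: 1067 kcal / 184 kcal × 27 g = 156.6 g.

156.6 g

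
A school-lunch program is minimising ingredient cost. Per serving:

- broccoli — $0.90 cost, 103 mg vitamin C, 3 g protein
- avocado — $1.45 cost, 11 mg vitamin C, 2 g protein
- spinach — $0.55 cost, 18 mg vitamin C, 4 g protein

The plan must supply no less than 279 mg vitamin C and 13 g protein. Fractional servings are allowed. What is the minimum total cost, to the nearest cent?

Check every corner: each single food scaled to meet both minima, and each pair solved so both constraints bind.
broccoli only: max(279/103, 13/3) = 4.333 servings → $3.90.
avocado only: max(279/11, 13/2) = 25.36 servings → $36.78.
spinach only: max(279/18, 13/4) = 15.5 servings → $8.53.
broccoli + avocado with both tight: 2.399 servings and 2.902 servings → $6.37.
broccoli + spinach with both tight: 2.464 servings and 1.402 servings → $2.99.
avocado + spinach: intersection lies outside the first quadrant.
The minimum over all feasible corners is $2.99.

$2.99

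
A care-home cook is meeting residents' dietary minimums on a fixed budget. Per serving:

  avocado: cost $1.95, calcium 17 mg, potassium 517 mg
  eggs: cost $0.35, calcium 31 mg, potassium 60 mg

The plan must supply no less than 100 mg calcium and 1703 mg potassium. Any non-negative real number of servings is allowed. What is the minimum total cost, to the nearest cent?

avocado only: max(100/17, 1703/517) = 5.882 servings → $11.47.
eggs only: max(100/31, 1703/60) = 28.38 servings → $9.93.
avocado + eggs with both tight: 3.118 servings and 1.516 servings → $6.61.
The minimum over all feasible corners is $6.61.

$6.61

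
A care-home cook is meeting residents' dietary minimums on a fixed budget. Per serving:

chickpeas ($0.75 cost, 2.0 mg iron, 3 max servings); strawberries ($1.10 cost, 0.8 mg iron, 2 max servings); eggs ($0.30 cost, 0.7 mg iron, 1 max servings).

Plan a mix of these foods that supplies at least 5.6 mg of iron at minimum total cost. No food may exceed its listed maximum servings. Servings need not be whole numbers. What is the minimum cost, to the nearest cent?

$2.10

Cost per mg of iron: chickpeas $0.3750, eggs $0.4286, strawberries $1.3750.
Take 2.8 servings of chickpeas: +5.6 mg iron for $2.10 (total $2.10, still need 0.0 mg).
Filling from the cheapest source first is optimal under one linear minimum: $2.10.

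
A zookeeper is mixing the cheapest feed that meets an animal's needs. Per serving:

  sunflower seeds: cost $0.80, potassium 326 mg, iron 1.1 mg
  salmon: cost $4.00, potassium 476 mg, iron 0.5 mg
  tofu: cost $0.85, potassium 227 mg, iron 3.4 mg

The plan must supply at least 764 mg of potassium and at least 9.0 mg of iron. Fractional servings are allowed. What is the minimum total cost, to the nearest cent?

At the optimum either one food covers both requirements or two foods hit both targets exactly; no other combination can be cheaper.
sunflower seeds only: max(764/326, 9.0/1.1) = 8.182 servings → $6.55.
salmon only: max(764/476, 9.0/0.5) = 18 servings → $72.00.
tofu only: max(764/227, 9.0/3.4) = 3.366 servings → $2.86.
sunflower seeds + salmon: the both-tight solution has a negative serving — not a feasible corner.
sunflower seeds + tofu with both tight: 0.6459 servings and 2.438 servings → $2.59.
salmon + tofu with both tight: 0.3685 servings and 2.593 servings → $3.68.
The minimum over all feasible corners is $2.59.

$2.59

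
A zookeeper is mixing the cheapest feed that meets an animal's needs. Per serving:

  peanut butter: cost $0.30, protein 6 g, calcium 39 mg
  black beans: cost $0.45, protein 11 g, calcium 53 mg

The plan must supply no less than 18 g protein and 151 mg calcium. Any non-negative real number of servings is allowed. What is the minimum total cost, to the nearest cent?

$1.16

peanut butter only: max(18/6, 151/39) = 3.872 servings → $1.16.
black beans only: max(18/11, 151/53) = 2.849 servings → $1.28.
peanut butter + black beans: intersection lies outside the first quadrant.
Cheapest feasible corner: $1.16.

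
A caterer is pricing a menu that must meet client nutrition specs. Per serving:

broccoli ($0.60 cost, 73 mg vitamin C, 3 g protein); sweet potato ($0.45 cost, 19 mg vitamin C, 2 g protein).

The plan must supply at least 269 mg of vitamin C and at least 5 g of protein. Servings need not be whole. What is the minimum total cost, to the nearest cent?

$2.21

Two binding constraints pin down two serving amounts, so the optimal mix uses at most two foods. The candidates are each food alone (scaled to the tighter of vitamin C/protein) and each pair with both constraints tight.
broccoli only: max(269/73, 5/3) = 3.685 servings → $2.21.
sweet potato only: max(269/19, 5/2) = 14.16 servings → $6.37.
broccoli + sweet potato with both targets exact would need a negative amount; discard.
Cheapest feasible corner: $2.21.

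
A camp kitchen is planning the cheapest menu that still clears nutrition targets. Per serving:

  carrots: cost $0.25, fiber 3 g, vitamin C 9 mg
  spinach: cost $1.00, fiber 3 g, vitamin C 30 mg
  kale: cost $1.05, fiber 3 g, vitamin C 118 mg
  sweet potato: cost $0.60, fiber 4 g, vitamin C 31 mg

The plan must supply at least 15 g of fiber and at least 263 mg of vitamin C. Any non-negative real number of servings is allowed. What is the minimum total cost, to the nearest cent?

With two linear requirements the optimum uses one or two foods; enumerate the corners.
carrots only: max(15/3, 263/9) = 29.22 servings → $7.31.
spinach only: max(15/3, 263/30) = 8.767 servings → $8.77.
kale only: max(15/3, 263/118) = 5 servings → $5.25.
sweet potato only: max(15/4, 263/31) = 8.484 servings → $5.09.
carrots + spinach: intersection lies outside the first quadrant.
carrots + kale with both tight: 3 servings and 2 servings → $2.85.
carrots + sweet potato: intersection lies outside the first quadrant.
spinach + kale with both tight: 3.716 servings and 1.284 servings → $5.06.
spinach + sweet potato: intersection lies outside the first quadrant.
kale + sweet potato with both tight: 1.549 servings and 2.588 servings → $3.18.
So the least-cost plan costs $2.85.

$2.85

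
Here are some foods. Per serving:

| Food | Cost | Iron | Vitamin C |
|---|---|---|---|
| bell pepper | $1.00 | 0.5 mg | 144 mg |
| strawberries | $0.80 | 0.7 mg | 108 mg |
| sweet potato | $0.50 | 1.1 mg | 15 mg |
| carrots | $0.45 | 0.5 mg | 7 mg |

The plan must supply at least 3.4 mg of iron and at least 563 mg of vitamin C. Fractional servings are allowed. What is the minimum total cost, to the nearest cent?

$4.13

For a min-cost LP with two ≥-constraints, a basic feasible solution has at most two positive variables.
bell pepper only: max(3.4/0.5, 563/144) = 6.8 servings → $6.80.
strawberries only: max(3.4/0.7, 563/108) = 5.213 servings → $4.17.
sweet potato only: max(3.4/1.1, 563/15) = 37.53 servings → $18.77.
carrots only: max(3.4/0.5, 563/7) = 80.43 servings → $36.19.
bell pepper + strawberries with both tight: 0.5748 servings and 4.447 servings → $4.13.
bell pepper + sweet potato with both tight: 3.766 servings and 1.379 servings → $4.46.
bell pepper + carrots with both tight: 3.762 servings and 3.038 servings → $5.13.
strawberries + sweet potato: the both-tight solution has a negative serving — not a feasible corner.
strawberries + carrots with both targets exact would need a negative amount; discard.
sweet potato + carrots: intersection lies outside the first quadrant.
So the least-cost plan costs $4.13.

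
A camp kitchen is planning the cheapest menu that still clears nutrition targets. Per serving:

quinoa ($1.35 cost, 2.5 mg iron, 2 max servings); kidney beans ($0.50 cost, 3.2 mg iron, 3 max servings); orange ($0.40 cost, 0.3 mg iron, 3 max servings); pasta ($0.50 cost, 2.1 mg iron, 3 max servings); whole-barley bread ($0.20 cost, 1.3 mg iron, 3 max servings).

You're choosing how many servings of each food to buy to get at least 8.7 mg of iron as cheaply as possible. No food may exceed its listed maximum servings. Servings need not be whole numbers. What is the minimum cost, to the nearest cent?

Cost per mg of iron: whole-barley bread $0.1538, kidney beans $0.1562, pasta $0.2381, quinoa $0.5400, orange $1.3333.
Take 3 servings of whole-barley bread: +3.9 mg iron for $0.60 (total $0.60, still need 4.8 mg).
Take 1.5 servings of kidney beans: +4.8 mg iron for $0.75 (total $1.35, still need 0.0 mg).
Filling from the cheapest source first is optimal under one linear minimum: $1.35.

$1.35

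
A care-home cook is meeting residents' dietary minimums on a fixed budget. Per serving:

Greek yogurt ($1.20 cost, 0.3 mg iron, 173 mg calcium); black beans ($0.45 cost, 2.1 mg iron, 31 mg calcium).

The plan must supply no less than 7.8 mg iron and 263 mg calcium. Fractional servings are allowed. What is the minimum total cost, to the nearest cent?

$2.67

Greek yogurt only: max(7.8/0.3, 263/173) = 26 servings → $31.20.
black beans only: max(7.8/2.1, 263/31) = 8.484 servings → $3.82.
Greek yogurt + black beans with both tight: 0.8771 servings and 3.589 servings → $2.67.
Cheapest feasible corner: $2.67.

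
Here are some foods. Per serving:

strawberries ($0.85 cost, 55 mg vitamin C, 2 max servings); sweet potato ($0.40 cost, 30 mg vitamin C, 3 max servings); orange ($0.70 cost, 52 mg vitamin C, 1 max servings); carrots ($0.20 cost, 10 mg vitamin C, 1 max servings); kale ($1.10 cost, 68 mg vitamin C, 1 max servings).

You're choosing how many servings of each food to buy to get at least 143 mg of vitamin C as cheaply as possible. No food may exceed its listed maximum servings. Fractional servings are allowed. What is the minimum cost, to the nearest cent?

$1.92

Cost per mg of vitamin C: sweet potato $0.0133, orange $0.0135, strawberries $0.0155, kale $0.0162, carrots $0.0200.
Take 3 servings of sweet potato: +90.0 mg vitamin C for $1.20 (total $1.20, still need 53.0 mg).
Take 1 serving of orange: +52.0 mg vitamin C for $0.70 (total $1.90, still need 1.0 mg).
Take 0.01818 servings of strawberries: +1.0 mg vitamin C for $0.02 (total $1.92, still need 0.0 mg).
Greedy by cheapest-per-mg is optimal for a single linear constraint, so the minimum cost is $1.92.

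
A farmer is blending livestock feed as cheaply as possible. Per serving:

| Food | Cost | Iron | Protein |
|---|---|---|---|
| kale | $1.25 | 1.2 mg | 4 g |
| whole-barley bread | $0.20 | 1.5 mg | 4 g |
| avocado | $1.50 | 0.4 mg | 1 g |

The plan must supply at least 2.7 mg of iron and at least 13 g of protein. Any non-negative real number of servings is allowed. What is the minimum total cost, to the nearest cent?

kale only: max(2.7/1.2, 13/4) = 3.25 servings → $4.06.
whole-barley bread only: max(2.7/1.5, 13/4) = 3.25 servings → $0.65.
avocado only: max(2.7/0.4, 13/1) = 13 servings → $19.50.
kale + whole-barley bread with both targets exact would need a negative amount; discard.
kale + avocado: intersection lies outside the first quadrant.
whole-barley bread + avocado with both targets exact would need a negative amount; discard.
So the least-cost plan costs $0.65.

$0.65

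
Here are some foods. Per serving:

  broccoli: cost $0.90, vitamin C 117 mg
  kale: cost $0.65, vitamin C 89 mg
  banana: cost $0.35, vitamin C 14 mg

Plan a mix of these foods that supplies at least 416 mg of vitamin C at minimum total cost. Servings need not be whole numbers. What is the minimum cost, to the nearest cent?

Cost per mg of vitamin C: kale $0.0073, broccoli $0.0077, banana $0.0250.
With no serving limits, use only kale: 416 mg / 89 mg = 4.674 servings × $0.65 = $3.04.

$3.04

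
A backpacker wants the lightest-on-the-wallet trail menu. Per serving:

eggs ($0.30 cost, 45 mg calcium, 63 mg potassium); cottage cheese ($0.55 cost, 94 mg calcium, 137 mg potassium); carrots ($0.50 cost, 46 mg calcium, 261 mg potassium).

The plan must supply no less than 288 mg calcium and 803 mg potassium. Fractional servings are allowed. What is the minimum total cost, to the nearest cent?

eggs only: max(288/45, 803/63) = 12.75 servings → $3.82.
cottage cheese only: max(288/94, 803/137) = 5.861 servings → $3.22.
carrots only: max(288/46, 803/261) = 6.261 servings → $3.13.
eggs + cottage cheese: the both-tight solution has a negative serving — not a feasible corner.
eggs + carrots with both tight: 4.321 servings and 2.034 servings → $2.31.
cottage cheese + carrots with both tight: 2.097 servings and 1.976 servings → $2.14.
So the least-cost plan costs $2.14.

$2.14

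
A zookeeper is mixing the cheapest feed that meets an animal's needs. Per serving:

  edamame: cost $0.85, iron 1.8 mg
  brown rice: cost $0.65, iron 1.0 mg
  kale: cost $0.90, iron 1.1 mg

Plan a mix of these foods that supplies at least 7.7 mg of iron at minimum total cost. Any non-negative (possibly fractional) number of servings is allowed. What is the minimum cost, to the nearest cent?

$3.64

Cost per mg of iron: edamame $0.4722, brown rice $0.6500, kale $0.8182.
With no serving limits, use only edamame: 7.7 mg / 1.8 mg = 4.278 servings × $0.85 = $3.64.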